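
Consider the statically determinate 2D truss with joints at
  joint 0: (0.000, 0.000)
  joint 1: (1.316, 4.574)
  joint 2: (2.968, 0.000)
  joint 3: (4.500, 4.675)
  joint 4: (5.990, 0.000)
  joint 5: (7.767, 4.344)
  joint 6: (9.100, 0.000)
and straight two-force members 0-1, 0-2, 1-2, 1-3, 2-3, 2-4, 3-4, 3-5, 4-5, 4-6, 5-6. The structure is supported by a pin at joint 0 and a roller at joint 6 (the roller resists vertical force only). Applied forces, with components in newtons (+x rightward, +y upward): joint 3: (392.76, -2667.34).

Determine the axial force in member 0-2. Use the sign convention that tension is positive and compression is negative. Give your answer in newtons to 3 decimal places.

722.638

N=7 nodes, M=11 members, R=3 reactions → 2N=14, M+R=14
member 0 (0-1): L=4.7596, (cx,cy)=(0.2765,0.9610)
member 1 (0-2): L=2.9680, (cx,cy)=(1.0000,0.0000)
member 2 (1-2): L=4.8632, (cx,cy)=(0.3397,-0.9405)
member 3 (1-3): L=3.1856, (cx,cy)=(0.9995,0.0317)
member 4 (2-3): L=4.9196, (cx,cy)=(0.3114,0.9503)
member 5 (2-4): L=3.0220, (cx,cy)=(1.0000,0.0000)
member 6 (3-4): L=4.9067, (cx,cy)=(0.3037,-0.9528)
member 7 (3-5): L=3.2837, (cx,cy)=(0.9949,-0.1008)
member 8 (4-5): L=4.6934, (cx,cy)=(0.3786,0.9256)
member 9 (4-6): L=3.1100, (cx,cy)=(1.0000,0.0000)
member 10 (5-6): L=4.5439, (cx,cy)=(0.2934,-0.9560)
solve A·x = −loads:
  F[0-1] = -1193.0623 N (compression)
  F[0-2] = +722.6377 N (tension)
  F[1-2] = +1194.2324 N (tension)
  F[1-3] = -735.9224 N (compression)
  F[2-3] = -1181.9904 N (compression)
  F[2-4] = +1496.3917 N (tension)
  F[3-4] = -1484.9920 N (compression)
  F[3-5] = -1050.8017 N (compression)
  F[4-5] = +1528.6723 N (tension)
  F[4-6] = +466.6695 N (tension)
  F[5-6] = -1590.7799 N (compression)
  Rx@0 = -392.7600 N
  Ry@0 = +1146.5507 N
  Ry@6 = +1520.7893 N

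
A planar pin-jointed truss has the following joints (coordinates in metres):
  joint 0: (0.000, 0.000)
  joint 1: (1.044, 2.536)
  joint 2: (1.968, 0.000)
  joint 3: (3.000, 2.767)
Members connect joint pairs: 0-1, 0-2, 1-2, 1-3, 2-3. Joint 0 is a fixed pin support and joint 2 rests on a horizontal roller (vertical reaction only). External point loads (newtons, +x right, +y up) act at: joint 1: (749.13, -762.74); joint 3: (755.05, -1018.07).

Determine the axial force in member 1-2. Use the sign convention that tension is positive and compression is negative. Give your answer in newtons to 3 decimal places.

N=4 nodes, M=5 members, R=3 reactions → 2N=8, M+R=8
member 0 (0-1): L=2.7425, (cx,cy)=(0.3807,0.9247)
member 1 (0-2): L=1.9680, (cx,cy)=(1.0000,0.0000)
member 2 (1-2): L=2.6991, (cx,cy)=(0.3423,-0.9396)
member 3 (1-3): L=1.9696, (cx,cy)=(0.9931,0.1173)
member 4 (2-3): L=2.9532, (cx,cy)=(0.3495,0.9370)
solve A·x = −loads:
  F[0-1] = +2382.0374 N (tension)
  F[0-2] = +597.3945 N (tension)
  F[1-2] = -3006.9304 N (compression)
  F[1-3] = +1195.2912 N (tension)
  F[2-3] = -1236.1947 N (compression)
  Rx@0 = -1504.1800 N
  Ry@0 = -2202.6898 N
  Ry@2 = +3983.4998 N

-3006.930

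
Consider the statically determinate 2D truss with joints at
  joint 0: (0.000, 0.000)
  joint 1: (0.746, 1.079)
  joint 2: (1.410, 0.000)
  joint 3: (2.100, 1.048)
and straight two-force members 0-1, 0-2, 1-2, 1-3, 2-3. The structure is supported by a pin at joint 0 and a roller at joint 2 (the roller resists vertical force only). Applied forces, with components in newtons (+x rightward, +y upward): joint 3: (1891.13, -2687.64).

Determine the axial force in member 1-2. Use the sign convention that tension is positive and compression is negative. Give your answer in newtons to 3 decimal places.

-3291.696

N=4 nodes, M=5 members, R=3 reactions → 2N=8, M+R=8
member 0 (0-1): L=1.3118, (cx,cy)=(0.5687,0.8225)
member 1 (0-2): L=1.4100, (cx,cy)=(1.0000,0.0000)
member 2 (1-2): L=1.2669, (cx,cy)=(0.5241,-0.8517)
member 3 (1-3): L=1.3544, (cx,cy)=(0.9997,-0.0229)
member 4 (2-3): L=1.2548, (cx,cy)=(0.5499,0.8352)
solve A·x = −loads:
  F[0-1] = +3307.8085 N (tension)
  F[0-2] = +9.9974 N (tension)
  F[1-2] = -3291.6965 N (compression)
  F[1-3] = +3607.2473 N (tension)
  F[2-3] = -3119.0099 N (compression)
  Rx@0 = -1891.1300 N
  Ry@0 = -2720.8339 N
  Ry@2 = +5408.4739 N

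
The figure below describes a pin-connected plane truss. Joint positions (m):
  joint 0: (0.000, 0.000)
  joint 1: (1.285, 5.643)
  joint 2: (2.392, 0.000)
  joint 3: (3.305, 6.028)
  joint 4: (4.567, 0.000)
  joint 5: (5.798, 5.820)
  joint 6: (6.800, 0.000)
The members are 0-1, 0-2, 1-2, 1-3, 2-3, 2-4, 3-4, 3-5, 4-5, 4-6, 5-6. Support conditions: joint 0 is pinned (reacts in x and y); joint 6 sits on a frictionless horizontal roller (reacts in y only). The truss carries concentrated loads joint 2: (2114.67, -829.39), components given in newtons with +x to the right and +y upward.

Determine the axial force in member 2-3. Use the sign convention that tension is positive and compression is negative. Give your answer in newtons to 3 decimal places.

N=7 nodes, M=11 members, R=3 reactions → 2N=14, M+R=14
member 0 (0-1): L=5.7875, (cx,cy)=(0.2220,0.9750)
member 1 (0-2): L=2.3920, (cx,cy)=(1.0000,0.0000)
member 2 (1-2): L=5.7506, (cx,cy)=(0.1925,-0.9813)
member 3 (1-3): L=2.0564, (cx,cy)=(0.9823,0.1872)
member 4 (2-3): L=6.0967, (cx,cy)=(0.1498,0.9887)
member 5 (2-4): L=2.1750, (cx,cy)=(1.0000,0.0000)
member 6 (3-4): L=6.1587, (cx,cy)=(0.2049,-0.9788)
member 7 (3-5): L=2.5017, (cx,cy)=(0.9965,-0.0831)
member 8 (4-5): L=5.9488, (cx,cy)=(0.2069,0.9784)
member 9 (4-6): L=2.2330, (cx,cy)=(1.0000,0.0000)
member 10 (5-6): L=5.9056, (cx,cy)=(0.1697,-0.9855)
solve A·x = −loads:
  F[0-1] = -551.4032 N (compression)
  F[0-2] = +2237.0991 N (tension)
  F[1-2] = +505.2186 N (tension)
  F[1-3] = -223.6398 N (compression)
  F[2-3] = +337.4258 N (tension)
  F[2-4] = +169.1551 N (tension)
  F[3-4] = -288.6989 N (compression)
  F[3-5] = -110.3789 N (compression)
  F[4-5] = +288.8243 N (tension)
  F[4-6] = +50.2291 N (tension)
  F[5-6] = -296.0424 N (compression)
  Rx@0 = -2114.6700 N
  Ry@0 = +537.6399 N
  Ry@6 = +291.7501 N

337.426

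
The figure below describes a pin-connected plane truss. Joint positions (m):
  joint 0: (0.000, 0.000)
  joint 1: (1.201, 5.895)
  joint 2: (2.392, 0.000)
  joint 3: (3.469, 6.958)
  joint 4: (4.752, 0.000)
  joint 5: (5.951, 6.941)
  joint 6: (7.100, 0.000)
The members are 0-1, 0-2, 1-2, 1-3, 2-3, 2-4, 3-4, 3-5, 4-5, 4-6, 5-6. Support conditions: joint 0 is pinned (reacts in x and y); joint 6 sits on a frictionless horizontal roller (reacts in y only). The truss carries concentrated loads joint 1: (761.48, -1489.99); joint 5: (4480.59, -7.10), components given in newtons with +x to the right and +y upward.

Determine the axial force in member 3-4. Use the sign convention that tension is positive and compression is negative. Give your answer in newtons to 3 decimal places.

-5370.889

N=7 nodes, M=11 members, R=3 reactions → 2N=14, M+R=14
member 0 (0-1): L=6.0161, (cx,cy)=(0.1996,0.9799)
member 1 (0-2): L=2.3920, (cx,cy)=(1.0000,0.0000)
member 2 (1-2): L=6.0141, (cx,cy)=(0.1980,-0.9802)
member 3 (1-3): L=2.5048, (cx,cy)=(0.9055,0.4244)
member 4 (2-3): L=7.0409, (cx,cy)=(0.1530,0.9882)
member 5 (2-4): L=2.3600, (cx,cy)=(1.0000,0.0000)
member 6 (3-4): L=7.0753, (cx,cy)=(0.1813,-0.9834)
member 7 (3-5): L=2.4821, (cx,cy)=(1.0000,-0.0068)
member 8 (4-5): L=7.0438, (cx,cy)=(0.1702,0.9854)
member 9 (4-6): L=2.3480, (cx,cy)=(1.0000,0.0000)
member 10 (5-6): L=7.0355, (cx,cy)=(0.1633,-0.9866)
solve A·x = −loads:
  F[0-1] = +3850.9075 N (tension)
  F[0-2] = +4473.3092 N (tension)
  F[1-2] = -4902.0578 N (compression)
  F[1-3] = +1080.1548 N (tension)
  F[2-3] = +4862.1926 N (tension)
  F[2-4] = +2758.7916 N (tension)
  F[3-4] = -5370.8890 N (compression)
  F[3-5] = +2695.7923 N (tension)
  F[4-5] = +5360.0720 N (tension)
  F[4-6] = +872.4658 N (tension)
  F[5-6] = -5342.2082 N (compression)
  Rx@0 = -5242.0700 N
  Ry@0 = -3773.3931 N
  Ry@6 = +5270.4831 N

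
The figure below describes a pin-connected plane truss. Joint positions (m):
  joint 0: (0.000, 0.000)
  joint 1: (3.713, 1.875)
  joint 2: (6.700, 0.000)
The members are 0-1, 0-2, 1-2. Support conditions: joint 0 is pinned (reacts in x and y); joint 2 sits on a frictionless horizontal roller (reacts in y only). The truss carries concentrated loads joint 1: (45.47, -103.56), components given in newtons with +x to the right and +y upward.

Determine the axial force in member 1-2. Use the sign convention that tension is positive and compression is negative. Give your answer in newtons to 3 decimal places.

-131.882

N=3 nodes, M=3 members, R=3 reactions → 2N=6, M+R=6
member 0 (0-1): L=4.1596, (cx,cy)=(0.8926,0.4508)
member 1 (0-2): L=6.7000, (cx,cy)=(1.0000,0.0000)
member 2 (1-2): L=3.5267, (cx,cy)=(0.8470,-0.5317)
solve A·x = −loads:
  F[0-1] = -74.1942 N (compression)
  F[0-2] = +111.6988 N (tension)
  F[1-2] = -131.8819 N (compression)
  Rx@0 = -45.4700 N
  Ry@0 = +33.4444 N
  Ry@2 = +70.1156 N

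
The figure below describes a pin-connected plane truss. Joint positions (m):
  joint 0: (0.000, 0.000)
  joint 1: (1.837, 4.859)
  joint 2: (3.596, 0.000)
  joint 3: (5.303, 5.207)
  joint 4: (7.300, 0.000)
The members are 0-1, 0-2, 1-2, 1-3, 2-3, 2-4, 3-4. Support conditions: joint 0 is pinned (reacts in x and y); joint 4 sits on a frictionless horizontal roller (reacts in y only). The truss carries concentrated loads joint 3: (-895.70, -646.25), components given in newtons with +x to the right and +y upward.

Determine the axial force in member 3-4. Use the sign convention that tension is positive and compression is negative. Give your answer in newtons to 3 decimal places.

181.464

N=5 nodes, M=7 members, R=3 reactions → 2N=10, M+R=10
member 0 (0-1): L=5.1947, (cx,cy)=(0.3536,0.9354)
member 1 (0-2): L=3.5960, (cx,cy)=(1.0000,0.0000)
member 2 (1-2): L=5.1676, (cx,cy)=(0.3404,-0.9403)
member 3 (1-3): L=3.4834, (cx,cy)=(0.9950,0.0999)
member 4 (2-3): L=5.4797, (cx,cy)=(0.3115,0.9502)
member 5 (2-4): L=3.7040, (cx,cy)=(1.0000,0.0000)
member 6 (3-4): L=5.5768, (cx,cy)=(0.3581,-0.9337)
solve A·x = −loads:
  F[0-1] = -872.0276 N (compression)
  F[0-2] = -587.3226 N (compression)
  F[1-2] = +805.2852 N (tension)
  F[1-3] = -585.4179 N (compression)
  F[2-3] = -796.8470 N (compression)
  F[2-4] = -64.9805 N (compression)
  F[3-4] = +181.4644 N (tension)
  Rx@0 = +895.7000 N
  Ry@0 = +815.6810 N
  Ry@4 = -169.4310 N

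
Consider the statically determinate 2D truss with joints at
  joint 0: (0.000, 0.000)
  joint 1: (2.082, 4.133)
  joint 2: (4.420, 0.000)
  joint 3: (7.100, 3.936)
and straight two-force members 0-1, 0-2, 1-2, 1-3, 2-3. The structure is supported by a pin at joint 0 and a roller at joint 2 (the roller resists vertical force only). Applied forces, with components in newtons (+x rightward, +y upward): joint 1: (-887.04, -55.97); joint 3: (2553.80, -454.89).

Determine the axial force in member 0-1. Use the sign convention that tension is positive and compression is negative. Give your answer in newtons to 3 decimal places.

1893.351

N=4 nodes, M=5 members, R=3 reactions → 2N=8, M+R=8
member 0 (0-1): L=4.6278, (cx,cy)=(0.4499,0.8931)
member 1 (0-2): L=4.4200, (cx,cy)=(1.0000,0.0000)
member 2 (1-2): L=4.7485, (cx,cy)=(0.4924,-0.8704)
member 3 (1-3): L=5.0219, (cx,cy)=(0.9992,-0.0392)
member 4 (2-3): L=4.7618, (cx,cy)=(0.5628,0.8266)
solve A·x = −loads:
  F[0-1] = +1893.3509 N (tension)
  F[0-2] = +814.9584 N (tension)
  F[1-2] = -2132.8254 N (compression)
  F[1-3] = +2791.1282 N (tension)
  F[2-3] = -417.8631 N (compression)
  Rx@0 = -1666.7600 N
  Ry@0 = -1690.9203 N
  Ry@2 = +2201.7803 N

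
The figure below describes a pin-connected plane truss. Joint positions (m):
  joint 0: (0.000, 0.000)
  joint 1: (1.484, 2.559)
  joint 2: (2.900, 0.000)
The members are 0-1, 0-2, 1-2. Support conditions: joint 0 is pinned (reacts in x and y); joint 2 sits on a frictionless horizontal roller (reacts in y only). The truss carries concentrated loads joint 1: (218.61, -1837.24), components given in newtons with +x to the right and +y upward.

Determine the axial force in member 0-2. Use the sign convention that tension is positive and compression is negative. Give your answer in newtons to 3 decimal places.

626.971

N=3 nodes, M=3 members, R=3 reactions → 2N=6, M+R=6
member 0 (0-1): L=2.9582, (cx,cy)=(0.5017,0.8651)
member 1 (0-2): L=2.9000, (cx,cy)=(1.0000,0.0000)
member 2 (1-2): L=2.9246, (cx,cy)=(0.4842,-0.8750)
solve A·x = −loads:
  F[0-1] = -814.0160 N (compression)
  F[0-2] = +626.9712 N (tension)
  F[1-2] = -1294.9626 N (compression)
  Rx@0 = -218.6100 N
  Ry@0 = +704.1755 N
  Ry@2 = +1133.0645 N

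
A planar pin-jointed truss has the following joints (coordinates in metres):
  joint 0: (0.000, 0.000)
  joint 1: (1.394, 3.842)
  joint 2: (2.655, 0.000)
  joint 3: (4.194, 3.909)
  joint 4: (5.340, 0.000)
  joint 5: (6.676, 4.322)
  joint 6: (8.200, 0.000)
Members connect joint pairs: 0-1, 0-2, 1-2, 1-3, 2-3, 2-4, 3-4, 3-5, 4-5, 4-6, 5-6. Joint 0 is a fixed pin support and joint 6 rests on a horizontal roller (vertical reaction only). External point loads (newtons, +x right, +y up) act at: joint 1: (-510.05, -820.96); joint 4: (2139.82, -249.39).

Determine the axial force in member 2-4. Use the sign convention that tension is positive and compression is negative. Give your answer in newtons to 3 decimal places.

2131.263

N=7 nodes, M=11 members, R=3 reactions → 2N=14, M+R=14
member 0 (0-1): L=4.0871, (cx,cy)=(0.3411,0.9400)
member 1 (0-2): L=2.6550, (cx,cy)=(1.0000,0.0000)
member 2 (1-2): L=4.0436, (cx,cy)=(0.3118,-0.9501)
member 3 (1-3): L=2.8008, (cx,cy)=(0.9997,0.0239)
member 4 (2-3): L=4.2010, (cx,cy)=(0.3663,0.9305)
member 5 (2-4): L=2.6850, (cx,cy)=(1.0000,0.0000)
member 6 (3-4): L=4.0735, (cx,cy)=(0.2813,-0.9596)
member 7 (3-5): L=2.5161, (cx,cy)=(0.9864,0.1641)
member 8 (4-5): L=4.5238, (cx,cy)=(0.2953,0.9554)
member 9 (4-6): L=2.8600, (cx,cy)=(1.0000,0.0000)
member 10 (5-6): L=4.5828, (cx,cy)=(0.3325,-0.9431)
solve A·x = −loads:
  F[0-1] = -1071.6145 N (compression)
  F[0-2] = +1995.2709 N (tension)
  F[1-2] = +198.2626 N (tension)
  F[1-3] = +82.7451 N (tension)
  F[2-3] = -202.4495 N (compression)
  F[2-4] = +2131.2633 N (tension)
  F[3-4] = +186.6212 N (tension)
  F[3-5] = -44.5495 N (compression)
  F[4-5] = +73.5885 N (tension)
  F[4-6] = +22.2125 N (tension)
  F[5-6] = -66.7953 N (compression)
  Rx@0 = -1629.7700 N
  Ry@0 = +1007.3563 N
  Ry@6 = +62.9937 N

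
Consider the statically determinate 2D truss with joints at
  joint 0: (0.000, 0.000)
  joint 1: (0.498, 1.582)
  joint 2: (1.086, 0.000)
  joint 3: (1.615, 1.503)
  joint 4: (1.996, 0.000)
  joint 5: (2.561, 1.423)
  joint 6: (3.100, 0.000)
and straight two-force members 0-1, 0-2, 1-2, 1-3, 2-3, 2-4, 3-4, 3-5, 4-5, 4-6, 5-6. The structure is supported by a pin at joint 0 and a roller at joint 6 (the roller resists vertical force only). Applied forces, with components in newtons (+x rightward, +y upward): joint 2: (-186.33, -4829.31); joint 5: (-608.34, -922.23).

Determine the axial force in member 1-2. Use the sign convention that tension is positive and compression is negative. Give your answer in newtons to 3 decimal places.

4006.463

N=7 nodes, M=11 members, R=3 reactions → 2N=14, M+R=14
member 0 (0-1): L=1.6585, (cx,cy)=(0.3003,0.9539)
member 1 (0-2): L=1.0860, (cx,cy)=(1.0000,0.0000)
member 2 (1-2): L=1.6877, (cx,cy)=(0.3484,-0.9373)
member 3 (1-3): L=1.1198, (cx,cy)=(0.9975,-0.0705)
member 4 (2-3): L=1.5934, (cx,cy)=(0.3320,0.9433)
member 5 (2-4): L=0.9100, (cx,cy)=(1.0000,0.0000)
member 6 (3-4): L=1.5505, (cx,cy)=(0.2457,-0.9693)
member 7 (3-5): L=0.9494, (cx,cy)=(0.9964,-0.0843)
member 8 (4-5): L=1.5311, (cx,cy)=(0.3690,0.9294)
member 9 (4-6): L=1.1040, (cx,cy)=(1.0000,0.0000)
member 10 (5-6): L=1.5217, (cx,cy)=(0.3542,-0.9352)
solve A·x = −loads:
  F[0-1] = -3750.1381 N (compression)
  F[0-2] = +331.3673 N (tension)
  F[1-2] = +4006.4633 N (tension)
  F[1-3] = -2528.1676 N (compression)
  F[2-3] = +1138.4324 N (tension)
  F[2-4] = +1535.5695 N (tension)
  F[3-4] = -1128.9909 N (compression)
  F[3-5] = -1873.1549 N (compression)
  F[4-5] = +1177.4840 N (tension)
  F[4-6] = +823.6320 N (tension)
  F[5-6] = -2325.2099 N (compression)
  Rx@0 = +794.6700 N
  Ry@0 = +3577.0904 N
  Ry@6 = +2174.4496 N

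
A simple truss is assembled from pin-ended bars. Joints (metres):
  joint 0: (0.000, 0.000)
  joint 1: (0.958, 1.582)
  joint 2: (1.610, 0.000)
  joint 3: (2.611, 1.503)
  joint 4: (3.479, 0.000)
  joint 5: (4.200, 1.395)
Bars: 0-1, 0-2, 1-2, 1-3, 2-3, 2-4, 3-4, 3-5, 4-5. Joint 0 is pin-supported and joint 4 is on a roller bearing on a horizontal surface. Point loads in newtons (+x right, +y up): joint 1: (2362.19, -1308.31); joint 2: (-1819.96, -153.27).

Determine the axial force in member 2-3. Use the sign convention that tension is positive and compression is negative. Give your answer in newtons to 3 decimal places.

1704.477

N=6 nodes, M=9 members, R=3 reactions → 2N=12, M+R=12
member 0 (0-1): L=1.8495, (cx,cy)=(0.5180,0.8554)
member 1 (0-2): L=1.6100, (cx,cy)=(1.0000,0.0000)
member 2 (1-2): L=1.7111, (cx,cy)=(0.3810,-0.9246)
member 3 (1-3): L=1.6549, (cx,cy)=(0.9989,-0.0477)
member 4 (2-3): L=1.8058, (cx,cy)=(0.5543,0.8323)
member 5 (2-4): L=1.8690, (cx,cy)=(1.0000,0.0000)
member 6 (3-4): L=1.7356, (cx,cy)=(0.5001,-0.8660)
member 7 (3-5): L=1.5927, (cx,cy)=(0.9977,-0.0678)
member 8 (4-5): L=1.5703, (cx,cy)=(0.4591,0.8884)
solve A·x = −loads:
  F[0-1] = +51.1690 N (tension)
  F[0-2] = +515.7249 N (tension)
  F[1-2] = -1368.6299 N (compression)
  F[1-3] = -1816.2478 N (compression)
  F[2-3] = +1704.4773 N (tension)
  F[2-4] = +869.3568 N (tension)
  F[3-4] = -1738.3491 N (compression)
  F[3-5] = -0.0000 N (compression)
  F[4-5] = +0.0000 N (tension)
  Rx@0 = -542.2300 N
  Ry@0 = -43.7693 N
  Ry@4 = +1505.3493 N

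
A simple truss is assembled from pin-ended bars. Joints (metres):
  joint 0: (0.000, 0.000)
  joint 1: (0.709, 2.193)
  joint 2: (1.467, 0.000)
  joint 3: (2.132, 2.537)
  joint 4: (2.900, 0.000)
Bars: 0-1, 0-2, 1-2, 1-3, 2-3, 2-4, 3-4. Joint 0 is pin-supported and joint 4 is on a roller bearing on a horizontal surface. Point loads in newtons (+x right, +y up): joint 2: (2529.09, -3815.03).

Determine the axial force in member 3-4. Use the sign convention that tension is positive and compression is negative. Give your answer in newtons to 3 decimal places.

-2016.367

N=5 nodes, M=7 members, R=3 reactions → 2N=10, M+R=10
member 0 (0-1): L=2.3048, (cx,cy)=(0.3076,0.9515)
member 1 (0-2): L=1.4670, (cx,cy)=(1.0000,0.0000)
member 2 (1-2): L=2.3203, (cx,cy)=(0.3267,-0.9451)
member 3 (1-3): L=1.4640, (cx,cy)=(0.9720,0.2350)
member 4 (2-3): L=2.6227, (cx,cy)=(0.2536,0.9673)
member 5 (2-4): L=1.4330, (cx,cy)=(1.0000,0.0000)
member 6 (3-4): L=2.6507, (cx,cy)=(0.2897,-0.9571)
solve A·x = −loads:
  F[0-1] = -1981.2245 N (compression)
  F[0-2] = +3138.5620 N (tension)
  F[1-2] = +1696.9075 N (tension)
  F[1-3] = -1197.3436 N (compression)
  F[2-3] = +2285.9257 N (tension)
  F[2-4] = +584.2125 N (tension)
  F[3-4] = -2016.3673 N (compression)
  Rx@0 = -2529.0900 N
  Ry@0 = +1885.1510 N
  Ry@4 = +1929.8790 N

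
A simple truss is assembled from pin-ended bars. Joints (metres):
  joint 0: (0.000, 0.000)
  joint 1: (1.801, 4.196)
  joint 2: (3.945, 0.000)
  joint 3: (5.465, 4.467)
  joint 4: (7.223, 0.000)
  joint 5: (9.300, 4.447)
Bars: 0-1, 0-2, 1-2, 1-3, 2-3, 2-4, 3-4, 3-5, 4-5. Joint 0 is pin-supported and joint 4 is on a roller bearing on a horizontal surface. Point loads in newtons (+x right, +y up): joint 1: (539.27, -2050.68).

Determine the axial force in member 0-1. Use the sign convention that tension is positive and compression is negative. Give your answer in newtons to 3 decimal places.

-1334.253

N=6 nodes, M=9 members, R=3 reactions → 2N=12, M+R=12
member 0 (0-1): L=4.5662, (cx,cy)=(0.3944,0.9189)
member 1 (0-2): L=3.9450, (cx,cy)=(1.0000,0.0000)
member 2 (1-2): L=4.7120, (cx,cy)=(0.4550,-0.8905)
member 3 (1-3): L=3.6740, (cx,cy)=(0.9973,0.0738)
member 4 (2-3): L=4.7185, (cx,cy)=(0.3221,0.9467)
member 5 (2-4): L=3.2780, (cx,cy)=(1.0000,0.0000)
member 6 (3-4): L=4.8005, (cx,cy)=(0.3662,-0.9305)
member 7 (3-5): L=3.8351, (cx,cy)=(1.0000,-0.0052)
member 8 (4-5): L=4.9081, (cx,cy)=(0.4232,0.9060)
solve A·x = −loads:
  F[0-1] = -1334.2531 N (compression)
  F[0-2] = +1065.5280 N (tension)
  F[1-2] = -977.5608 N (compression)
  F[1-3] = -622.4272 N (compression)
  F[2-3] = +919.5225 N (tension)
  F[2-4] = +324.5217 N (tension)
  F[3-4] = -886.1556 N (compression)
  F[3-5] = -0.0000 N (tension)
  F[4-5] = -0.0000 N (tension)
  Rx@0 = -539.2700 N
  Ry@0 = +1226.0847 N
  Ry@4 = +824.5953 N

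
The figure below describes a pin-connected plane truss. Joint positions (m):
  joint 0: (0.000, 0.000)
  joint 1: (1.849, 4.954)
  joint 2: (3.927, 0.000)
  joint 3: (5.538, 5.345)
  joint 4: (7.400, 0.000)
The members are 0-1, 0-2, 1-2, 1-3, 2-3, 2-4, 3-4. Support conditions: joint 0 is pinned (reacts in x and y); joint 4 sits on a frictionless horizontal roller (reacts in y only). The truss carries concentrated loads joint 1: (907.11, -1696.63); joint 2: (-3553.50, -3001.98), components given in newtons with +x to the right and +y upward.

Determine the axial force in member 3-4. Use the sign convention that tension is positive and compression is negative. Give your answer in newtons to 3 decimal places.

N=5 nodes, M=7 members, R=3 reactions → 2N=10, M+R=10
member 0 (0-1): L=5.2878, (cx,cy)=(0.3497,0.9369)
member 1 (0-2): L=3.9270, (cx,cy)=(1.0000,0.0000)
member 2 (1-2): L=5.3722, (cx,cy)=(0.3868,-0.9222)
member 3 (1-3): L=3.7097, (cx,cy)=(0.9944,0.1054)
member 4 (2-3): L=5.5825, (cx,cy)=(0.2886,0.9575)
member 5 (2-4): L=3.4730, (cx,cy)=(1.0000,0.0000)
member 6 (3-4): L=5.6600, (cx,cy)=(0.3290,-0.9443)
solve A·x = −loads:
  F[0-1] = -2214.1023 N (compression)
  F[0-2] = -1872.1798 N (compression)
  F[1-2] = +207.1271 N (tension)
  F[1-3] = -1771.3051 N (compression)
  F[2-3] = +2935.8805 N (tension)
  F[2-4] = +914.2017 N (tension)
  F[3-4] = -2778.9579 N (compression)
  Rx@0 = +2646.3900 N
  Ry@0 = +2074.3306 N
  Ry@4 = +2624.2794 N

-2778.958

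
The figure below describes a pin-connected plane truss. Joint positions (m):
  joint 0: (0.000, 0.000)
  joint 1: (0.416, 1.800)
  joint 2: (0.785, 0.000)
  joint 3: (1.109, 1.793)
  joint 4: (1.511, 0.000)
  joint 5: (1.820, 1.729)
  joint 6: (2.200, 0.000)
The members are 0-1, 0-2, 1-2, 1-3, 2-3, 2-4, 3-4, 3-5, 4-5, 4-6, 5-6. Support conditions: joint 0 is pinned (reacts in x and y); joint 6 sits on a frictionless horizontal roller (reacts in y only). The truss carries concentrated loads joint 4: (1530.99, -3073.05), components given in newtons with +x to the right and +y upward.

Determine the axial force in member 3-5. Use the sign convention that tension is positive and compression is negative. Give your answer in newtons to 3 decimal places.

-831.107

N=7 nodes, M=11 members, R=3 reactions → 2N=14, M+R=14
member 0 (0-1): L=1.8474, (cx,cy)=(0.2252,0.9743)
member 1 (0-2): L=0.7850, (cx,cy)=(1.0000,0.0000)
member 2 (1-2): L=1.8374, (cx,cy)=(0.2008,-0.9796)
member 3 (1-3): L=0.6930, (cx,cy)=(0.9999,-0.0101)
member 4 (2-3): L=1.8220, (cx,cy)=(0.1778,0.9841)
member 5 (2-4): L=0.7260, (cx,cy)=(1.0000,0.0000)
member 6 (3-4): L=1.8375, (cx,cy)=(0.2188,-0.9758)
member 7 (3-5): L=0.7139, (cx,cy)=(0.9960,-0.0897)
member 8 (4-5): L=1.7564, (cx,cy)=(0.1759,0.9844)
member 9 (4-6): L=0.6890, (cx,cy)=(1.0000,0.0000)
member 10 (5-6): L=1.7703, (cx,cy)=(0.2147,-0.9767)
solve A·x = −loads:
  F[0-1] = -987.7917 N (compression)
  F[0-2] = +1753.4167 N (tension)
  F[1-2] = +986.7750 N (tension)
  F[1-3] = -420.6159 N (compression)
  F[2-3] = -982.3276 N (compression)
  F[2-4] = +2126.2647 N (tension)
  F[3-4] = +1062.6762 N (tension)
  F[3-5] = -831.1073 N (compression)
  F[4-5] = +2068.3771 N (tension)
  F[4-6] = +463.8740 N (tension)
  F[5-6] = -2161.0006 N (compression)
  Rx@0 = -1530.9900 N
  Ry@0 = +962.4234 N
  Ry@6 = +2110.6266 N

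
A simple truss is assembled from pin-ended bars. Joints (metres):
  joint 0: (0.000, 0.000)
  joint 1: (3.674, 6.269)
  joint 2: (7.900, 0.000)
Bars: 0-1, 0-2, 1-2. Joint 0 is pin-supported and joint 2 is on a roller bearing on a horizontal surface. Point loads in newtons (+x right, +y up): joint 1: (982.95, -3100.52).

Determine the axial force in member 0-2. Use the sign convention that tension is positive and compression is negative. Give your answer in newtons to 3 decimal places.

N=3 nodes, M=3 members, R=3 reactions → 2N=6, M+R=6
member 0 (0-1): L=7.2663, (cx,cy)=(0.5056,0.8628)
member 1 (0-2): L=7.9000, (cx,cy)=(1.0000,0.0000)
member 2 (1-2): L=7.5604, (cx,cy)=(0.5590,-0.8292)
solve A·x = −loads:
  F[0-1] = -1018.3294 N (compression)
  F[0-2] = +1497.8419 N (tension)
  F[1-2] = -2679.6647 N (compression)
  Rx@0 = -982.9500 N
  Ry@0 = +878.5676 N
  Ry@2 = +2221.9524 N

1497.842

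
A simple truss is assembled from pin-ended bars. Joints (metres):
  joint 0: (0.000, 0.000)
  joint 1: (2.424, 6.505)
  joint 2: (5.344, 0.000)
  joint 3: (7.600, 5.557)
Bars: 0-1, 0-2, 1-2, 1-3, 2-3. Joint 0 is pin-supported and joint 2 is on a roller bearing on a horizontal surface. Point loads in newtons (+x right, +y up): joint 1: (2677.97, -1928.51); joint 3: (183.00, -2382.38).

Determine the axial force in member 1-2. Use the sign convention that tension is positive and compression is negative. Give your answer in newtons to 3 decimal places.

N=4 nodes, M=5 members, R=3 reactions → 2N=8, M+R=8
member 0 (0-1): L=6.9420, (cx,cy)=(0.3492,0.9371)
member 1 (0-2): L=5.3440, (cx,cy)=(1.0000,0.0000)
member 2 (1-2): L=7.1303, (cx,cy)=(0.4095,-0.9123)
member 3 (1-3): L=5.2621, (cx,cy)=(0.9836,-0.1802)
member 4 (2-3): L=5.9975, (cx,cy)=(0.3762,0.9266)
solve A·x = −loads:
  F[0-1] = +3630.5696 N (tension)
  F[0-2] = +1593.2443 N (tension)
  F[1-2] = -6057.9031 N (compression)
  F[1-3] = +1088.3901 N (tension)
  F[2-3] = -2359.5991 N (compression)
  Rx@0 = -2860.9700 N
  Ry@0 = -3402.0445 N
  Ry@2 = +7712.9345 N

-6057.903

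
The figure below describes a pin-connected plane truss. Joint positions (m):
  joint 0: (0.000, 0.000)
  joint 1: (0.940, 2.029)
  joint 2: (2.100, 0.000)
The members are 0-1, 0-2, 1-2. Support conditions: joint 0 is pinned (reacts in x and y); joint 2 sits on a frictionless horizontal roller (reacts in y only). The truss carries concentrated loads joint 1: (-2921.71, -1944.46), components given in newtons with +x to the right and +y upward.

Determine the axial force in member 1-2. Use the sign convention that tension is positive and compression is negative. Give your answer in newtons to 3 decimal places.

N=3 nodes, M=3 members, R=3 reactions → 2N=6, M+R=6
member 0 (0-1): L=2.2362, (cx,cy)=(0.4204,0.9074)
member 1 (0-2): L=2.1000, (cx,cy)=(1.0000,0.0000)
member 2 (1-2): L=2.3372, (cx,cy)=(0.4963,-0.8681)
solve A·x = −loads:
  F[0-1] = -4294.9068 N (compression)
  F[0-2] = -1116.2934 N (compression)
  F[1-2] = +2249.1257 N (tension)
  Rx@0 = +2921.7100 N
  Ry@0 = +3897.0110 N
  Ry@2 = -1952.5510 N

2249.126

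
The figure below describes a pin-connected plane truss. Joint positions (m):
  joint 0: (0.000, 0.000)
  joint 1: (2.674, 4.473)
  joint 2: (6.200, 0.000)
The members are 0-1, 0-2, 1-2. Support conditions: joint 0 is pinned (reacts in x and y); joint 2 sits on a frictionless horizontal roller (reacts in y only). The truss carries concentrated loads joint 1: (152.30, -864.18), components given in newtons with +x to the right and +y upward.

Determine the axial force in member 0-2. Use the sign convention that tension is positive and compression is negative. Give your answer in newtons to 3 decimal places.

N=3 nodes, M=3 members, R=3 reactions → 2N=6, M+R=6
member 0 (0-1): L=5.2113, (cx,cy)=(0.5131,0.8583)
member 1 (0-2): L=6.2000, (cx,cy)=(1.0000,0.0000)
member 2 (1-2): L=5.6956, (cx,cy)=(0.6191,-0.7853)
solve A·x = −loads:
  F[0-1] = -444.5776 N (compression)
  F[0-2] = +380.4182 N (tension)
  F[1-2] = -614.5004 N (compression)
  Rx@0 = -152.3000 N
  Ry@0 = +381.5904 N
  Ry@2 = +482.5896 N

380.418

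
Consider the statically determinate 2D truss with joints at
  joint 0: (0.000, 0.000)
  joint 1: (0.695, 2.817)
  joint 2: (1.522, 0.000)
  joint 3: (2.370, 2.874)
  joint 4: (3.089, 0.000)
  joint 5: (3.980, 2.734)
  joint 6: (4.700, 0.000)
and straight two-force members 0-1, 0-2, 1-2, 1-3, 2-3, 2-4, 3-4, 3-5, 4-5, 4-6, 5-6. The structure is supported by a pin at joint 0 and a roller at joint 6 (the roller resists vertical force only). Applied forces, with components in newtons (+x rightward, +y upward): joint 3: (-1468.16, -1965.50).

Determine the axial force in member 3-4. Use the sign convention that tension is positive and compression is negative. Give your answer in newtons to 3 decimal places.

N=7 nodes, M=11 members, R=3 reactions → 2N=14, M+R=14
member 0 (0-1): L=2.9015, (cx,cy)=(0.2395,0.9709)
member 1 (0-2): L=1.5220, (cx,cy)=(1.0000,0.0000)
member 2 (1-2): L=2.9359, (cx,cy)=(0.2817,-0.9595)
member 3 (1-3): L=1.6760, (cx,cy)=(0.9994,0.0340)
member 4 (2-3): L=2.9965, (cx,cy)=(0.2830,0.9591)
member 5 (2-4): L=1.5670, (cx,cy)=(1.0000,0.0000)
member 6 (3-4): L=2.9626, (cx,cy)=(0.2427,-0.9701)
member 7 (3-5): L=1.6161, (cx,cy)=(0.9962,-0.0866)
member 8 (4-5): L=2.8755, (cx,cy)=(0.3099,0.9508)
member 9 (4-6): L=1.6110, (cx,cy)=(1.0000,0.0000)
member 10 (5-6): L=2.8272, (cx,cy)=(0.2547,-0.9670)
solve A·x = −loads:
  F[0-1] = -1928.2867 N (compression)
  F[0-2] = -1006.2699 N (compression)
  F[1-2] = +1915.6407 N (tension)
  F[1-3] = -1002.0806 N (compression)
  F[2-3] = -1916.4110 N (compression)
  F[2-4] = +75.6801 N (tension)
  F[3-4] = -91.4319 N (compression)
  F[3-5] = -53.6919 N (compression)
  F[4-5] = +93.2897 N (tension)
  F[4-6] = +24.5837 N (tension)
  F[5-6] = -96.5324 N (compression)
  Rx@0 = +1468.1600 N
  Ry@0 = +1872.1504 N
  Ry@6 = +93.3496 N

-91.432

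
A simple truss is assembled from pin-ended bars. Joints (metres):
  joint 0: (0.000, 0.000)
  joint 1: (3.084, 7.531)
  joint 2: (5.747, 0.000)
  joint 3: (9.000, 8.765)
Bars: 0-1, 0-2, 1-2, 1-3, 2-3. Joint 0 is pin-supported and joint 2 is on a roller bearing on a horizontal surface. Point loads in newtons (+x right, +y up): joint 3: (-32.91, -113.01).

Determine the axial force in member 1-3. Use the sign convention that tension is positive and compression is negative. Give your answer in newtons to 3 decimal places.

10.001

N=4 nodes, M=5 members, R=3 reactions → 2N=8, M+R=8
member 0 (0-1): L=8.1380, (cx,cy)=(0.3790,0.9254)
member 1 (0-2): L=5.7470, (cx,cy)=(1.0000,0.0000)
member 2 (1-2): L=7.9880, (cx,cy)=(0.3334,-0.9428)
member 3 (1-3): L=6.0433, (cx,cy)=(0.9789,0.2042)
member 4 (2-3): L=9.3492, (cx,cy)=(0.3479,0.9375)
solve A·x = −loads:
  F[0-1] = +14.8854 N (tension)
  F[0-2] = -38.5510 N (compression)
  F[1-2] = -12.4450 N (compression)
  F[1-3] = +10.0006 N (tension)
  F[2-3] = -122.7202 N (compression)
  Rx@0 = +32.9100 N
  Ry@0 = -13.7751 N
  Ry@2 = +126.7851 N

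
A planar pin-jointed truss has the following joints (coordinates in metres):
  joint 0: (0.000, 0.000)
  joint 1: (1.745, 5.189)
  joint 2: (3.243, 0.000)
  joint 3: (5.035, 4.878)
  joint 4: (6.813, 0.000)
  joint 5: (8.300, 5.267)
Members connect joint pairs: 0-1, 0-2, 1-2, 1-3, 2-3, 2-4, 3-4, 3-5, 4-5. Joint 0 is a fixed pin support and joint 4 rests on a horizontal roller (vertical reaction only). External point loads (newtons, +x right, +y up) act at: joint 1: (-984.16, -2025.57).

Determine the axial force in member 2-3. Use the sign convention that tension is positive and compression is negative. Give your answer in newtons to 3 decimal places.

N=6 nodes, M=9 members, R=3 reactions → 2N=12, M+R=12
member 0 (0-1): L=5.4746, (cx,cy)=(0.3187,0.9478)
member 1 (0-2): L=3.2430, (cx,cy)=(1.0000,0.0000)
member 2 (1-2): L=5.4009, (cx,cy)=(0.2774,-0.9608)
member 3 (1-3): L=3.3047, (cx,cy)=(0.9956,-0.0941)
member 4 (2-3): L=5.1967, (cx,cy)=(0.3448,0.9387)
member 5 (2-4): L=3.5700, (cx,cy)=(1.0000,0.0000)
member 6 (3-4): L=5.1919, (cx,cy)=(0.3425,-0.9395)
member 7 (3-5): L=3.2881, (cx,cy)=(0.9930,0.1183)
member 8 (4-5): L=5.4729, (cx,cy)=(0.2717,0.9624)
solve A·x = −loads:
  F[0-1] = -2380.5004 N (compression)
  F[0-2] = -225.3817 N (compression)
  F[1-2] = +224.1275 N (tension)
  F[1-3] = +163.9450 N (tension)
  F[2-3] = -229.4046 N (compression)
  F[2-4] = -84.1116 N (compression)
  F[3-4] = +245.6139 N (tension)
  F[3-5] = +0.0000 N (tension)
  F[4-5] = -0.0000 N (compression)
  Rx@0 = +984.1600 N
  Ry@0 = +2256.3327 N
  Ry@4 = -230.7627 N

-229.405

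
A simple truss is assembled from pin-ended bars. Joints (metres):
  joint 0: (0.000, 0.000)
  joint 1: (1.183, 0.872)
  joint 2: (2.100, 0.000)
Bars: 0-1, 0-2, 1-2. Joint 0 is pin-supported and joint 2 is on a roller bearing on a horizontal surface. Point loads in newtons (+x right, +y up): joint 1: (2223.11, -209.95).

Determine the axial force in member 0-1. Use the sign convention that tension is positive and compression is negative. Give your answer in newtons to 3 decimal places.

N=3 nodes, M=3 members, R=3 reactions → 2N=6, M+R=6
member 0 (0-1): L=1.4697, (cx,cy)=(0.8050,0.5933)
member 1 (0-2): L=2.1000, (cx,cy)=(1.0000,0.0000)
member 2 (1-2): L=1.2654, (cx,cy)=(0.7247,-0.6891)
solve A·x = −loads:
  F[0-1] = +1401.2947 N (tension)
  F[0-2] = +1095.1333 N (tension)
  F[1-2] = -1511.2293 N (compression)
  Rx@0 = -2223.1100 N
  Ry@0 = -831.4418 N
  Ry@2 = +1041.3918 N

1401.295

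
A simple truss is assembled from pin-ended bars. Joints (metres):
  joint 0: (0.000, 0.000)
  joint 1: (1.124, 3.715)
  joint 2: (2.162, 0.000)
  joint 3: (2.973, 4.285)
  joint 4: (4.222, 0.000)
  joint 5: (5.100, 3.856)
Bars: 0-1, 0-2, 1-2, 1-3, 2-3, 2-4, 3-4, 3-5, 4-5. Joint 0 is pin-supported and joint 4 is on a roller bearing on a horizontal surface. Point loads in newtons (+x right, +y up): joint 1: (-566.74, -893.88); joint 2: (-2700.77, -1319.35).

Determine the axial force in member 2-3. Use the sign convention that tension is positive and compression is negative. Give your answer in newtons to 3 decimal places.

N=6 nodes, M=9 members, R=3 reactions → 2N=12, M+R=12
member 0 (0-1): L=3.8813, (cx,cy)=(0.2896,0.9571)
member 1 (0-2): L=2.1620, (cx,cy)=(1.0000,0.0000)
member 2 (1-2): L=3.8573, (cx,cy)=(0.2691,-0.9631)
member 3 (1-3): L=1.9349, (cx,cy)=(0.9556,0.2946)
member 4 (2-3): L=4.3611, (cx,cy)=(0.1860,0.9826)
member 5 (2-4): L=2.0600, (cx,cy)=(1.0000,0.0000)
member 6 (3-4): L=4.4633, (cx,cy)=(0.2798,-0.9600)
member 7 (3-5): L=2.1698, (cx,cy)=(0.9803,-0.1977)
member 8 (4-5): L=3.9547, (cx,cy)=(0.2220,0.9750)
solve A·x = −loads:
  F[0-1] = -1878.8360 N (compression)
  F[0-2] = -2723.4129 N (compression)
  F[1-2] = +871.2887 N (tension)
  F[1-3] = -221.6584 N (compression)
  F[2-3] = +488.7264 N (tension)
  F[2-4] = +120.9365 N (tension)
  F[3-4] = -432.1682 N (compression)
  F[3-5] = +0.0000 N (tension)
  F[4-5] = -0.0000 N (compression)
  Rx@0 = +3267.5100 N
  Ry@0 = +1798.3279 N
  Ry@4 = +414.9021 N

488.726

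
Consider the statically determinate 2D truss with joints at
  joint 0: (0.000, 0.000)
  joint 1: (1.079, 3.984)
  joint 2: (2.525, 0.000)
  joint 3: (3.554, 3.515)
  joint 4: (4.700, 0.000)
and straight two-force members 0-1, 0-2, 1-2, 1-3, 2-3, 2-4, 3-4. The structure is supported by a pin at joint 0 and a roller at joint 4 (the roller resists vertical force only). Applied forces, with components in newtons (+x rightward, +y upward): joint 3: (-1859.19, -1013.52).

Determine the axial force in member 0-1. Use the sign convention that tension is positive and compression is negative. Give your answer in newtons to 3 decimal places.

-1696.559

N=5 nodes, M=7 members, R=3 reactions → 2N=10, M+R=10
member 0 (0-1): L=4.1275, (cx,cy)=(0.2614,0.9652)
member 1 (0-2): L=2.5250, (cx,cy)=(1.0000,0.0000)
member 2 (1-2): L=4.2383, (cx,cy)=(0.3412,-0.9400)
member 3 (1-3): L=2.5190, (cx,cy)=(0.9825,-0.1862)
member 4 (2-3): L=3.6625, (cx,cy)=(0.2810,0.9597)
member 5 (2-4): L=2.1750, (cx,cy)=(1.0000,0.0000)
member 6 (3-4): L=3.6971, (cx,cy)=(0.3100,-0.9507)
solve A·x = −loads:
  F[0-1] = -1696.5586 N (compression)
  F[0-2] = -1415.6833 N (compression)
  F[1-2] = +1966.7645 N (tension)
  F[1-3] = -1134.3507 N (compression)
  F[2-3] = -1926.3494 N (compression)
  F[2-4] = -203.4576 N (compression)
  F[3-4] = +656.3725 N (tension)
  Rx@0 = +1859.1900 N
  Ry@0 = +1637.5631 N
  Ry@4 = -624.0431 N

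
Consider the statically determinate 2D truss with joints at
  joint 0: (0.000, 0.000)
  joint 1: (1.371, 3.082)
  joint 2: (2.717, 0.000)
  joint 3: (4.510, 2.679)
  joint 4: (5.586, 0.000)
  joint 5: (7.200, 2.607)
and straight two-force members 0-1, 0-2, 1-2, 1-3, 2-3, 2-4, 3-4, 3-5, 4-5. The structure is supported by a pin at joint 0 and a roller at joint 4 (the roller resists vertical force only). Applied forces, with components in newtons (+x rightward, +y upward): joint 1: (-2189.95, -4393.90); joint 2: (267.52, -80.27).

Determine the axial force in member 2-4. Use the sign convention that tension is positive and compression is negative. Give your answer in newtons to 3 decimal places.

-36.475

N=6 nodes, M=9 members, R=3 reactions → 2N=12, M+R=12
member 0 (0-1): L=3.3732, (cx,cy)=(0.4064,0.9137)
member 1 (0-2): L=2.7170, (cx,cy)=(1.0000,0.0000)
member 2 (1-2): L=3.3631, (cx,cy)=(0.4002,-0.9164)
member 3 (1-3): L=3.1648, (cx,cy)=(0.9919,-0.1273)
member 4 (2-3): L=3.2236, (cx,cy)=(0.5562,0.8310)
member 5 (2-4): L=2.8690, (cx,cy)=(1.0000,0.0000)
member 6 (3-4): L=2.8870, (cx,cy)=(0.3727,-0.9280)
member 7 (3-5): L=2.6910, (cx,cy)=(0.9996,-0.0268)
member 8 (4-5): L=3.0662, (cx,cy)=(0.5264,0.8502)
solve A·x = −loads:
  F[0-1] = -4996.2792 N (compression)
  F[0-2] = +108.2628 N (tension)
  F[1-2] = +174.1427 N (tension)
  F[1-3] = +90.2959 N (tension)
  F[2-3] = -95.4426 N (compression)
  F[2-4] = -36.4754 N (compression)
  F[3-4] = +97.8668 N (tension)
  F[3-5] = -0.0000 N (compression)
  F[4-5] = +0.0000 N (tension)
  Rx@0 = +1922.4300 N
  Ry@0 = +4564.9855 N
  Ry@4 = -90.8155 N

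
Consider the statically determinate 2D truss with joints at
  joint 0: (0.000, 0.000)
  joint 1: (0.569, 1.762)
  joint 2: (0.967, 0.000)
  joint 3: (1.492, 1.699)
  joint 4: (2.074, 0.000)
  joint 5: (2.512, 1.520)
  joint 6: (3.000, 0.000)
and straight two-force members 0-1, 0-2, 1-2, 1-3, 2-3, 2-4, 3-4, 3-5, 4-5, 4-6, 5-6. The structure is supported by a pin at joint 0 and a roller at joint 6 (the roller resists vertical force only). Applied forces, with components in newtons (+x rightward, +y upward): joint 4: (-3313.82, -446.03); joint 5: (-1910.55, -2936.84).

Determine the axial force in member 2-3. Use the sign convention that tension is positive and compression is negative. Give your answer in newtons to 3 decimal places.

-1720.338

N=7 nodes, M=11 members, R=3 reactions → 2N=14, M+R=14
member 0 (0-1): L=1.8516, (cx,cy)=(0.3073,0.9516)
member 1 (0-2): L=0.9670, (cx,cy)=(1.0000,0.0000)
member 2 (1-2): L=1.8064, (cx,cy)=(0.2203,-0.9754)
member 3 (1-3): L=0.9251, (cx,cy)=(0.9977,-0.0681)
member 4 (2-3): L=1.7783, (cx,cy)=(0.2952,0.9554)
member 5 (2-4): L=1.1070, (cx,cy)=(1.0000,0.0000)
member 6 (3-4): L=1.7959, (cx,cy)=(0.3241,-0.9460)
member 7 (3-5): L=1.0356, (cx,cy)=(0.9849,-0.1728)
member 8 (4-5): L=1.5818, (cx,cy)=(0.2769,0.9609)
member 9 (4-6): L=0.9260, (cx,cy)=(1.0000,0.0000)
member 10 (5-6): L=1.5964, (cx,cy)=(0.3057,-0.9521)
solve A·x = −loads:
  F[0-1] = -1663.9269 N (compression)
  F[0-2] = -4713.0410 N (compression)
  F[1-2] = +1685.0642 N (tension)
  F[1-3] = -884.6508 N (compression)
  F[2-3] = -1720.3377 N (compression)
  F[2-4] = -3833.8747 N (compression)
  F[3-4] = +2055.2259 N (tension)
  F[3-5] = -2087.9556 N (compression)
  F[4-5] = -1559.2478 N (compression)
  F[4-6] = +577.7205 N (tension)
  F[5-6] = -1889.9228 N (compression)
  Rx@0 = +5224.3700 N
  Ry@0 = +1583.4126 N
  Ry@6 = +1799.4574 N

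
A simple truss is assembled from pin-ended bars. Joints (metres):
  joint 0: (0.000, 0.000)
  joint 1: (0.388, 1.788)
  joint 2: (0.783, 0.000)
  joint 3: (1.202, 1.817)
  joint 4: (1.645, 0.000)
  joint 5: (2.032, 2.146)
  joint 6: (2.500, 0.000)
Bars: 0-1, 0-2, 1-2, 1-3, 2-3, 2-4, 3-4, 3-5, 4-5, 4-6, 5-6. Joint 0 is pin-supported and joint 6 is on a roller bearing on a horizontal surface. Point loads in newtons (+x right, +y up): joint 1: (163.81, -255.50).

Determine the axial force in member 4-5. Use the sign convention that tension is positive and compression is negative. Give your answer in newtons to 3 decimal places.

N=7 nodes, M=11 members, R=3 reactions → 2N=14, M+R=14
member 0 (0-1): L=1.8296, (cx,cy)=(0.2121,0.9773)
member 1 (0-2): L=0.7830, (cx,cy)=(1.0000,0.0000)
member 2 (1-2): L=1.8311, (cx,cy)=(0.2157,-0.9765)
member 3 (1-3): L=0.8145, (cx,cy)=(0.9994,0.0356)
member 4 (2-3): L=1.8647, (cx,cy)=(0.2247,0.9744)
member 5 (2-4): L=0.8620, (cx,cy)=(1.0000,0.0000)
member 6 (3-4): L=1.8702, (cx,cy)=(0.2369,-0.9715)
member 7 (3-5): L=0.8928, (cx,cy)=(0.9296,0.3685)
member 8 (4-5): L=2.1806, (cx,cy)=(0.1775,0.9841)
member 9 (4-6): L=0.8550, (cx,cy)=(1.0000,0.0000)
member 10 (5-6): L=2.1964, (cx,cy)=(0.2131,-0.9770)
solve A·x = −loads:
  F[0-1] = -100.9864 N (compression)
  F[0-2] = +185.2258 N (tension)
  F[1-2] = -166.0427 N (compression)
  F[1-3] = -149.5026 N (compression)
  F[2-3] = +166.3884 N (tension)
  F[2-4] = +112.0198 N (tension)
  F[3-4] = -188.8561 N (compression)
  F[3-5] = -72.3787 N (compression)
  F[4-5] = +186.4411 N (tension)
  F[4-6] = +34.1973 N (tension)
  F[5-6] = -160.4961 N (compression)
  Rx@0 = -163.8100 N
  Ry@0 = +98.6895 N
  Ry@6 = +156.8105 N

186.441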